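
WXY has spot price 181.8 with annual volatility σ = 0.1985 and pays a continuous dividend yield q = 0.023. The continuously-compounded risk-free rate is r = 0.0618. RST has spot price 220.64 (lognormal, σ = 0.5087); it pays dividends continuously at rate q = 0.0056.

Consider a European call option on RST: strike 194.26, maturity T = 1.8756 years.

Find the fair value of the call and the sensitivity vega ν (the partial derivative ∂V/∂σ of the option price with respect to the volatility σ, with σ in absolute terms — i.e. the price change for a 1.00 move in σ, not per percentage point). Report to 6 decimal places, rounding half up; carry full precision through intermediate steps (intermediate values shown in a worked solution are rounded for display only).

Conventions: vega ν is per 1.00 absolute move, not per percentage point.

σ√T = 0.5087·√1.8756 = 0.696678
d₁ = (ln(S/K) + (r−q+σ²/2)T) / (σ√T) = (ln(220.64/194.26) + (0.0618−0.0056+0.5087²/2)·1.8756) / 0.696678 = (0.127335 + 0.348089) / 0.696678 = 0.682415
d₂ = d₁ − σ√T = 0.682415 − 0.696678 = -0.014262
e^{−rT} = 0.890554
e^{−qT} = 0.989552
N(d₁) = 0.752512,  N(d₂) = 0.494310
Call price V = S·e^{−qT}·N(d₁) − K·e^{−rT}·N(d₂) = 164.299420 − 85.515166 = 78.784254
φ(d₁) = (1/√(2π))·e^{−d₁²/2} = 0.316072
ν = S·e^{−qT}·φ(d₁)·√T = 94.510360

price = 78.784254
ν = 94.510360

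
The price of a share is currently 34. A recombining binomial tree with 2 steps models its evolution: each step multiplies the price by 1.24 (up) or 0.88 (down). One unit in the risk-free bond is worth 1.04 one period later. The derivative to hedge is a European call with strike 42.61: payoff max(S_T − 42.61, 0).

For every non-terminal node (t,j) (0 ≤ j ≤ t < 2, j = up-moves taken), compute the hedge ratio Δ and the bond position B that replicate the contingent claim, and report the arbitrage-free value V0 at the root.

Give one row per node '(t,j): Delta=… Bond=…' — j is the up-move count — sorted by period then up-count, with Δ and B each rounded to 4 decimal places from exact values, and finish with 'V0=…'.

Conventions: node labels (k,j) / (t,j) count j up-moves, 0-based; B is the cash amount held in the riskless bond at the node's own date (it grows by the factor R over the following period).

No-arbitrage ⇒ martingale measure with p* = (R−d)/(u−d) = 0.4444.
Terminal payoffs: V(2,0)=0.0000, V(2,1)=0.0000, V(2,2)=9.6684
Node (1,0) S=29.9200: V=(p*·0.0000+(1−p*)·0.0000)/1.04=0.0000; Δ=(0.0000−0.0000)/(37.1008−26.3296)=0.0000; B=V−Δ·S=0.0000
Node (1,1) S=42.1600: V=(p*·9.6684+(1−p*)·0.0000)/1.04=4.1318; Δ=(9.6684−0.0000)/(52.2784−37.1008)=0.6370; B=V−Δ·S=-22.7249
Node (0,0) S=34.0000: V=(p*·4.1318+(1−p*)·0.0000)/1.04=1.7657; Δ=(4.1318−0.0000)/(42.1600−29.9200)=0.3376; B=V−Δ·S=-9.7115
As a check, the time-0 holding Δ(0,0)·S0 + B(0,0) comes to 1.7657 — exactly V0.

(0,0): Delta=0.3376 Bond=-9.7115
(1,0): Delta=0.0000 Bond=0.0000
(1,1): Delta=0.6370 Bond=-22.7249
V0=1.7657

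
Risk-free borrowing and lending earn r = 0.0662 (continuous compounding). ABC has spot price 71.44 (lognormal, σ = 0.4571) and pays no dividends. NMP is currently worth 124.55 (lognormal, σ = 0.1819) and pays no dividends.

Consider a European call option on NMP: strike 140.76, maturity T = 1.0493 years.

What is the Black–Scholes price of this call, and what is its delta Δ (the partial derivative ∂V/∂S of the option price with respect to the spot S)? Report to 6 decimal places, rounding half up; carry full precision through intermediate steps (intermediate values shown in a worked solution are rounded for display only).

σ√T = 0.1819·√1.0493 = 0.186330
d₁ = (ln(S/K) + (r+σ²/2)T) / (σ√T) = (ln(124.55/140.76) + (0.0662+0.1819²/2)·1.0493) / 0.186330 = (-0.122349 + 0.086823) / 0.186330 = -0.190662
d₂ = d₁ − σ√T = -0.190662 − 0.186330 = -0.376992
e^{−rT} = 0.932894
N(d₁) = 0.424395,  N(d₂) = 0.353090
Call price V = S·N(d₁) − K·e^{−rT}·N(d₂) = 52.858432 − 46.365703 = 6.492729
Δ = N(d₁) = 0.424395

price = 6.492729
Δ = 0.424395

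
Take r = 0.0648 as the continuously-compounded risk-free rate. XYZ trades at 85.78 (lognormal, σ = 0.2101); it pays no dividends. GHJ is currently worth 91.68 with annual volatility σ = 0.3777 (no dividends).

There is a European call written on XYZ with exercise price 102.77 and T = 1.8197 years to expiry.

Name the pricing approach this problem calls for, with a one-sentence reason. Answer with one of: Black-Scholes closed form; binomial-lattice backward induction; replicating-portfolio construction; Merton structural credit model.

Key observation: the strike-102.77 call on XYZ is European-exercise on a continuously-modelled lognormal underlying, so its value is a single closed-form evaluation.

framework: Black-Scholes closed form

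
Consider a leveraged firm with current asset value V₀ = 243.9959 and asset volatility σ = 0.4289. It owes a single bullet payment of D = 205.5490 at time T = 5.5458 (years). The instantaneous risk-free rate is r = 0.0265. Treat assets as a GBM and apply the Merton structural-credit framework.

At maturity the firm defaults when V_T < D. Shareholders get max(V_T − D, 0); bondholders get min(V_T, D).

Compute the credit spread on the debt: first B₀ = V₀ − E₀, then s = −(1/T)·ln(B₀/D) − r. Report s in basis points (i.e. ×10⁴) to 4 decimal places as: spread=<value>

Work the structural quantities from V₀ = 243.9959 against face 205.5490:
d₁ = [ln(V₀/D) + (r + σ²/2)T] / (σ√T)
   = [ln(243.9959/205.5490) + (0.0265 + 0.5·0.4289²)·5.5458] / (0.4289·√5.5458)
   = [0.171467 + 0.657053] / 1.010039 = 0.820285
d₂ = d₁ − σ√T = 0.820285 − 1.010039 = -0.189754
N(d₁) = 0.793973,  N(d₂) = 0.424751,  e^(−rT) = 0.863325
E₀ = V₀·N(d₁) − D·e^(−rT)·N(d₂)
   = 243.9959·0.793973 − 205.5490·0.863325·0.424751 = 118.351741
B₀ = V₀ − E₀ = 243.9959 − 118.351741 = 125.644159
spread = −(1/T)·ln(B₀/D) − r = −(1/5.5458)·ln(125.644159/205.5490) − 0.0265 = 0.06225738
in basis points: 0.06225738 × 10⁴ = 622.5738 bp

spread=622.5738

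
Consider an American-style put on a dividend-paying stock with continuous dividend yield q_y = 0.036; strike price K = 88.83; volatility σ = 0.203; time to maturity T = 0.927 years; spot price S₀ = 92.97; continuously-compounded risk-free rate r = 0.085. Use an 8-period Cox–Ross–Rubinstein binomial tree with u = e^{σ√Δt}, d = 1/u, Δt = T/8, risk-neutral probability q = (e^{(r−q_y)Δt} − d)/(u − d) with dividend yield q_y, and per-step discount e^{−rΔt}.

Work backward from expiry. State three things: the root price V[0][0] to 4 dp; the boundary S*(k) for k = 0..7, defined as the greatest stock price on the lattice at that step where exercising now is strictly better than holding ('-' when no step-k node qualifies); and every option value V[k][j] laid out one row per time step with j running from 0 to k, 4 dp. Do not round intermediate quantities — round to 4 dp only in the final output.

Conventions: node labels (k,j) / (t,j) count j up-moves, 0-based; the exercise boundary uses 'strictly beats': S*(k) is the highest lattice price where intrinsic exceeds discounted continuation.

Δt=0.11588  u=1.07155  d=0.93323  q=0.52390  discount=0.99020
step 8 (expiry): payoffs max(K−S,0) = 35.3418 27.4144 18.3120 7.8605 0.0000 0.0000 0.0000 0.0000 0.0000
step 7: (k=7,j=0): S=57.3150, K−S=31.5150, hold=30.8830 ⇒ V=31.5150 exercise | (k=7,j=1): S=65.8097, K−S=23.0203, hold=22.4237 ⇒ V=23.0203 exercise | (k=7,j=2): S=75.5633, K−S=13.2667, hold=12.7106 ⇒ V=13.2667 exercise | (k=7,j=3): S=86.7625, K−S=2.0675, hold=3.7057 ⇒ V=3.7057 continue | (k=7,j=4): S=99.6216, K−S=0.0000, hold=0.0000 ⇒ V=0.0000 continue | (k=7,j=5): S=114.3865, K−S=0.0000, hold=0.0000 ⇒ V=0.0000 continue | (k=7,j=6): S=131.3397, K−S=0.0000, hold=0.0000 ⇒ V=0.0000 continue | (k=7,j=7): S=150.8055, K−S=0.0000, hold=0.0000 ⇒ V=0.0000 continue  boundary S*=75.5633
step 6: (k=6,j=0): S=61.4156, K−S=27.4144, hold=26.7994 ⇒ V=27.4144 exercise | (k=6,j=1): S=70.5180, K−S=18.3120, hold=17.7349 ⇒ V=18.3120 exercise | (k=6,j=2): S=80.9695, K−S=7.8605, hold=8.1768 ⇒ V=8.1768 continue | (k=6,j=3): S=92.9700, K−S=0.0000, hold=1.7470 ⇒ V=1.7470 continue | (k=6,j=4): S=106.7491, K−S=0.0000, hold=0.0000 ⇒ V=0.0000 continue | (k=6,j=5): S=122.5703, K−S=0.0000, hold=0.0000 ⇒ V=0.0000 continue | (k=6,j=6): S=140.7365, K−S=0.0000, hold=0.0000 ⇒ V=0.0000 continue  boundary S*=70.5180
step 5: (k=5,j=0): S=65.8097, K−S=23.0203, hold=22.4237 ⇒ V=23.0203 exercise | (k=5,j=1): S=75.5633, K−S=13.2667, hold=12.8747 ⇒ V=13.2667 exercise | (k=5,j=2): S=86.7625, K−S=2.0675, hold=4.7611 ⇒ V=4.7611 continue | (k=5,j=3): S=99.6216, K−S=0.0000, hold=0.8236 ⇒ V=0.8236 continue | (k=5,j=4): S=114.3865, K−S=0.0000, hold=0.0000 ⇒ V=0.0000 continue | (k=5,j=5): S=131.3397, K−S=0.0000, hold=0.0000 ⇒ V=0.0000 continue  boundary S*=75.5633
step 4: (k=4,j=0): S=70.5180, K−S=18.3120, hold=17.7349 ⇒ V=18.3120 exercise | (k=4,j=1): S=80.9695, K−S=7.8605, hold=8.7243 ⇒ V=8.7243 continue | (k=4,j=2): S=92.9700, K−S=0.0000, hold=2.6718 ⇒ V=2.6718 continue | (k=4,j=3): S=106.7491, K−S=0.0000, hold=0.3883 ⇒ V=0.3883 continue | (k=4,j=4): S=122.5703, K−S=0.0000, hold=0.0000 ⇒ V=0.0000 continue  boundary S*=70.5180
step 3: (k=3,j=0): S=75.5633, K−S=13.2667, hold=13.1587 ⇒ V=13.2667 exercise | (k=3,j=1): S=86.7625, K−S=2.0675, hold=5.4990 ⇒ V=5.4990 continue | (k=3,j=2): S=99.6216, K−S=0.0000, hold=1.4610 ⇒ V=1.4610 continue | (k=3,j=3): S=114.3865, K−S=0.0000, hold=0.1830 ⇒ V=0.1830 continue  boundary S*=75.5633
step 2: (k=2,j=0): S=80.9695, K−S=7.8605, hold=9.1070 ⇒ V=9.1070 continue | (k=2,j=1): S=92.9700, K−S=0.0000, hold=3.3503 ⇒ V=3.3503 continue | (k=2,j=2): S=106.7491, K−S=0.0000, hold=0.7837 ⇒ V=0.7837 continue  boundary S*=-
step 1: (k=1,j=0): S=86.7625, K−S=2.0675, hold=6.0314 ⇒ V=6.0314 continue | (k=1,j=1): S=99.6216, K−S=0.0000, hold=1.9860 ⇒ V=1.9860 continue  boundary S*=-
step 0: (k=0,j=0): S=92.9700, K−S=0.0000, hold=3.8737 ⇒ V=3.8737 continue  boundary S*=-

price = 3.8737
boundary = - - - 75.5633 70.5180 75.5633 70.5180 75.5633
tree:
3.8737
6.0314 1.9860
9.1070 3.3503 0.7837
13.2667 5.4990 1.4610 0.1830
18.3120 8.7243 2.6718 0.3883 0.0000
23.0203 13.2667 4.7611 0.8236 0.0000 0.0000
27.4144 18.3120 8.1768 1.7470 0.0000 0.0000 0.0000
31.5150 23.0203 13.2667 3.7057 0.0000 0.0000 0.0000 0.0000
35.3418 27.4144 18.3120 7.8605 0.0000 0.0000 0.0000 0.0000 0.0000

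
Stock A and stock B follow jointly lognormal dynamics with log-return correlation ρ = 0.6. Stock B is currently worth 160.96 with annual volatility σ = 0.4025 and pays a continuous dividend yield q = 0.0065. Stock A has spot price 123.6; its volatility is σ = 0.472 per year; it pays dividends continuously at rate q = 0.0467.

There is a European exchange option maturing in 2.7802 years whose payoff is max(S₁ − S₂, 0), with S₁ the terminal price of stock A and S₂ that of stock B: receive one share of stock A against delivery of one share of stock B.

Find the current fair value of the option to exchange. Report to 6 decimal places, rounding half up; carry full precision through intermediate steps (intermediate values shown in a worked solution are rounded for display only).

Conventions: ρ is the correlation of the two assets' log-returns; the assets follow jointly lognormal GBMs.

exchange price = 14.897080

σ_eff = √(σ₁² + σ₂² − 2ρσ₁σ₂) = √(0.472² + 0.4025² − 2·0.6·0.472·0.4025) = 0.395998
d₁ = (ln(S₁/S₂) + (q₂ − q₁ + σ_eff²/2)T) / (σ_eff√T) = (ln(123.6/160.96) + (0.0065 − 0.0467 + 0.078407)·2.7802) / 0.660284 = -0.239112
d₂ = d₁ − σ_eff√T = -0.239112 − 0.660284 = -0.899396
N(d₁) = 0.405509,  N(d₂) = 0.184221
V = S₁·e^{−q₁T}·N(d₁) − S₂·e^{−q₂T}·N(d₂) = 44.018228 − 29.121148 = 14.897080
Key observation: pricing in stock B-units makes this a unit-strike call on the ratio S₁/S₂ — the risk-free rate cancels and cannot affect the value.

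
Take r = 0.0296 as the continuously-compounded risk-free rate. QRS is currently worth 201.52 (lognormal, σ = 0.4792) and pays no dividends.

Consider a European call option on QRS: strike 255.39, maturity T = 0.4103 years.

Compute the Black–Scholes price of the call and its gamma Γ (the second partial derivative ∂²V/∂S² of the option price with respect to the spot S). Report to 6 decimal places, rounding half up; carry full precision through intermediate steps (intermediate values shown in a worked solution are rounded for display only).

price = 9.297603
Γ = 0.005455

σ√T = 0.4792·√0.4103 = 0.306950
d₁ = (ln(S/K) + (r+σ²/2)T) / (σ√T) = (ln(201.52/255.39) + (0.0296+0.4792²/2)·0.4103) / 0.306950 = (-0.236903 + 0.059254) / 0.306950 = -0.578756
d₂ = d₁ − σ√T = -0.578756 − 0.306950 = -0.885706
e^{−rT} = 0.987929
N(d₁) = 0.281377,  N(d₂) = 0.187888
Call price V = S·N(d₁) − K·e^{−rT}·N(d₂) = 56.703072 − 47.405469 = 9.297603
φ(d₁) = (1/√(2π))·e^{−d₁²/2} = 0.337423
Γ = φ(d₁) / (S·σ·√T) = 0.005455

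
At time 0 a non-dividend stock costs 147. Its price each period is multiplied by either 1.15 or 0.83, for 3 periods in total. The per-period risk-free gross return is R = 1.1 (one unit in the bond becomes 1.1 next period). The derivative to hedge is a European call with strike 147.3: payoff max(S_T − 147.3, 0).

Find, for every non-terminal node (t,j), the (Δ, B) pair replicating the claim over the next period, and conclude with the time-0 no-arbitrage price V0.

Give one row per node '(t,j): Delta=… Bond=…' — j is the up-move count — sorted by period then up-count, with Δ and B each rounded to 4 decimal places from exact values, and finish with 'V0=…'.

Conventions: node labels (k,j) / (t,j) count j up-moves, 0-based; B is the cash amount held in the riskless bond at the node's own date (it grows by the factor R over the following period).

(0,0): Delta=0.8432 Bond=-86.0100
(1,0): Delta=0.2762 Bond=-25.4265
(1,1): Delta=0.9190 Bond=-107.4230
(2,0): Delta=0.0000 Bond=0.0000
(2,1): Delta=0.3131 Bond=-33.1487
(2,2): Delta=1.0000 Bond=-133.9091
V0=37.9446

No-arbitrage ⇒ martingale measure with p* = (R−d)/(u−d) = 0.8438.
Terminal payoffs: V(3,0)=0.0000, V(3,1)=0.0000, V(3,2)=14.0582, V(3,3)=76.2686
Node (2,0) S=101.2683: V=(p*·0.0000+(1−p*)·0.0000)/1.1=0.0000; Δ=(0.0000−0.0000)/(116.4585−84.0527)=0.0000; B=V−Δ·S=0.0000
Node (2,1) S=140.3115: V=(p*·14.0582+(1−p*)·0.0000)/1.1=10.7833; Δ=(14.0582−0.0000)/(161.3582−116.4585)=0.3131; B=V−Δ·S=-33.1487
Node (2,2) S=194.4075: V=(p*·76.2686+(1−p*)·14.0582)/1.1=60.4984; Δ=(76.2686−14.0582)/(223.5686−161.3582)=1.0000; B=V−Δ·S=-133.9091
Node (1,0) S=122.0100: V=(p*·10.7833+(1−p*)·0.0000)/1.1=8.2713; Δ=(10.7833−0.0000)/(140.3115−101.2683)=0.2762; B=V−Δ·S=-25.4265
Node (1,1) S=169.0500: V=(p*·60.4984+(1−p*)·10.7833)/1.1=47.9367; Δ=(60.4984−10.7833)/(194.4075−140.3115)=0.9190; B=V−Δ·S=-107.4230
Node (0,0) S=147.0000: V=(p*·47.9367+(1−p*)·8.2713)/1.1=37.9446; Δ=(47.9367−8.2713)/(169.0500−122.0100)=0.8432; B=V−Δ·S=-86.0100
Verification: the root portfolio costs Δ(0,0)·S0 + B(0,0) = 37.9446, matching V0.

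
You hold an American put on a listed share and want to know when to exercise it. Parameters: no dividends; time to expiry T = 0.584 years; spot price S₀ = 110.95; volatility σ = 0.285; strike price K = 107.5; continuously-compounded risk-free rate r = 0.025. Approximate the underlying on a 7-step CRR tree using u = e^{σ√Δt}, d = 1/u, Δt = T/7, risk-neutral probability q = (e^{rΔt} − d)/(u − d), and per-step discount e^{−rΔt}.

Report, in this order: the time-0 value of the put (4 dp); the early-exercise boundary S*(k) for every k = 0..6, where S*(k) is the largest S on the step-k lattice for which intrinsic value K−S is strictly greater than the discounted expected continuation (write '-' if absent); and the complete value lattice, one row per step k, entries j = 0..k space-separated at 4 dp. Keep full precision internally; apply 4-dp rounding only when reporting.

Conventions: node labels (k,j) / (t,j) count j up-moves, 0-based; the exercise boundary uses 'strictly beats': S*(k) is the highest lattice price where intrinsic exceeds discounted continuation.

price = 7.4889
boundary = - - - - 79.8222 86.6712 94.1078
tree:
7.4889
10.9420 3.9568
15.5013 6.2826 1.5731
21.1686 9.7179 2.7637 0.3509
27.6778 14.5402 4.7819 0.6924 0.0000
33.9855 20.8288 8.1113 1.3660 0.0000 0.0000
39.7948 27.6778 13.3922 2.6951 0.0000 0.0000 0.0000
45.1450 33.9855 20.8288 5.3175 0.0000 0.0000 0.0000 0.0000

Δt=0.08343, u=1.08580, d=0.92098, q=0.49210, disc=e^(-rΔt)=0.99792
k=7 terminal: V=max(K-S,0) → 45.1450 33.9855 20.8288 5.3175 0.0000 0.0000 0.0000 0.0000
k=6: j=0 S=67.7052 intr=39.7948 cont=39.5708 V=39.7948[EX]; j=1 S=79.8222 intr=27.6778 cont=27.4538 V=27.6778[EX]; j=2 S=94.1078 intr=13.3922 cont=13.1682 V=13.3922[EX]; j=3 S=110.9500 intr=0.0000 cont=2.6951 V=2.6951[hold]; j=4 S=130.8064 intr=0.0000 cont=0.0000 V=0.0000[hold]; j=5 S=154.2165 intr=0.0000 cont=0.0000 V=0.0000[hold]; j=6 S=181.8162 intr=0.0000 cont=0.0000 V=0.0000[hold]  S*(6)=94.1078
k=5: j=0 S=73.5145 intr=33.9855 cont=33.7615 V=33.9855[EX]; j=1 S=86.6712 intr=20.8288 cont=20.6048 V=20.8288[EX]; j=2 S=102.1825 intr=5.3175 cont=8.1113 V=8.1113[hold]; j=3 S=120.4698 intr=0.0000 cont=1.3660 V=1.3660[hold]; j=4 S=142.0299 intr=0.0000 cont=0.0000 V=0.0000[hold]; j=5 S=167.4486 intr=0.0000 cont=0.0000 V=0.0000[hold]  S*(5)=86.6712
k=4: j=0 S=79.8222 intr=27.6778 cont=27.4538 V=27.6778[EX]; j=1 S=94.1078 intr=13.3922 cont=14.5402 V=14.5402[hold]; j=2 S=110.9500 intr=0.0000 cont=4.7819 V=4.7819[hold]; j=3 S=130.8064 intr=0.0000 cont=0.6924 V=0.6924[hold]; j=4 S=154.2165 intr=0.0000 cont=0.0000 V=0.0000[hold]  S*(4)=79.8222
k=3: j=0 S=86.6712 intr=20.8288 cont=21.1686 V=21.1686[hold]; j=1 S=102.1825 intr=5.3175 cont=9.7179 V=9.7179[hold]; j=2 S=120.4698 intr=0.0000 cont=2.7637 V=2.7637[hold]; j=3 S=142.0299 intr=0.0000 cont=0.3509 V=0.3509[hold]  S*(3)=-
k=2: j=0 S=94.1078 intr=13.3922 cont=15.5013 V=15.5013[hold]; j=1 S=110.9500 intr=0.0000 cont=6.2826 V=6.2826[hold]; j=2 S=130.8064 intr=0.0000 cont=1.5731 V=1.5731[hold]  S*(2)=-
k=1: j=0 S=102.1825 intr=5.3175 cont=10.9420 V=10.9420[hold]; j=1 S=120.4698 intr=0.0000 cont=3.9568 V=3.9568[hold]  S*(1)=-
k=0: j=0 S=110.9500 intr=0.0000 cont=7.4889 V=7.4889[hold]  S*(0)=-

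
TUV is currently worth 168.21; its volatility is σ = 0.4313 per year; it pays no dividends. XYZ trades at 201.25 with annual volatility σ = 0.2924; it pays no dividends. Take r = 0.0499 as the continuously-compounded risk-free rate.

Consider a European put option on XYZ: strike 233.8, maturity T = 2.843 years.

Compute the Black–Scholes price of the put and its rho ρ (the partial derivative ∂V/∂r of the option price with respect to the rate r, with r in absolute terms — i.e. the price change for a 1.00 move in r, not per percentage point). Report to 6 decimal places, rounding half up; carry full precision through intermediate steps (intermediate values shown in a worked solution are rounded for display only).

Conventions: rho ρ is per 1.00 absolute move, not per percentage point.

price = 40.163107
ρ = -348.181306

σ√T = 0.2924·√2.843 = 0.493021
d₁ = (ln(S/K) + (r+σ²/2)T) / (σ√T) = (ln(201.25/233.8) + (0.0499+0.2924²/2)·2.843) / 0.493021 = (-0.149918 + 0.263401) / 0.493021 = 0.230178
d₂ = d₁ − σ√T = 0.230178 − 0.493021 = -0.262844
e^{−rT} = 0.867738
N(−d₁) = 0.408977,  N(−d₂) = 0.603664
Put price V = K·e^{−rT}·N(−d₂) − S·N(−d₁) = 122.469682 − 82.306575 = 40.163107
ρ = −K·T·e^{−rT}·N(−d₂) = -348.181306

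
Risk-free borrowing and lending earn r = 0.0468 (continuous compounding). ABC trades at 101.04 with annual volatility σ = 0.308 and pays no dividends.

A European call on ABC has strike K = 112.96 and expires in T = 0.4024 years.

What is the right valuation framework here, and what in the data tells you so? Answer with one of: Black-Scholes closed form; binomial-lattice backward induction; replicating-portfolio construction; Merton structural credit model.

Key observation: the instrument is a plain European call (strike 112.96) on a lognormal asset; the exact continuous-time formula applies directly.

framework: Black-Scholes closed form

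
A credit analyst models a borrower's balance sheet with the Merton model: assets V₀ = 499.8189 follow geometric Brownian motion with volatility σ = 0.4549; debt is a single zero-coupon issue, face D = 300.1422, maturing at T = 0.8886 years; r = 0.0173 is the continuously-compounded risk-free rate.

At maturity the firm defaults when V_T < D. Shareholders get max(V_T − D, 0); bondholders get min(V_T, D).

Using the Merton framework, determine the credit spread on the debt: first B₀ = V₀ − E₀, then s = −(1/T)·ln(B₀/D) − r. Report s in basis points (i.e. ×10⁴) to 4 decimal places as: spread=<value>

spread=334.0276

Equity is a call on the firm's assets struck at D = 300.1422:
d₁ = [ln(V₀/D) + (r + σ²/2)T] / (σ√T)
   = [ln(499.8189/300.1422) + (0.0173 + 0.5·0.4549²)·0.8886] / (0.4549·√0.8886)
   = [0.509989 + 0.107314] / 0.428814 = 1.439558
d₂ = d₁ − σ√T = 1.439558 − 0.428814 = 1.010744
N(d₁) = 0.925004,  N(d₂) = 0.843931,  e^(−rT) = 0.984745
E₀ = V₀·N(d₁) − D·e^(−rT)·N(d₂)
   = 499.8189·0.925004 − 300.1422·0.984745·0.843931 = 212.899343
B₀ = V₀ − E₀ = 499.8189 − 212.899343 = 286.919557
spread = −(1/T)·ln(B₀/D) − r = −(1/0.8886)·ln(286.919557/300.1422) − 0.0173 = 0.03340276
in basis points: 0.03340276 × 10⁴ = 334.0276 bp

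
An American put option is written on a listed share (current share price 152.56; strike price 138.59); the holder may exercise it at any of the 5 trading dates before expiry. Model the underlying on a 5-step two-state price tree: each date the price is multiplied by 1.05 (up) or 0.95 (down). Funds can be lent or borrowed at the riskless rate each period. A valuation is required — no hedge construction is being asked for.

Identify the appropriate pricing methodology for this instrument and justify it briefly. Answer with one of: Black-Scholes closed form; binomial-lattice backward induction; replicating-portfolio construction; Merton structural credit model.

framework: binomial-lattice backward induction

Key observation: the defining feature is the embedded early-exercise option across 5 discrete dates on the spot-152.56 tree; pricing the strike-138.59 put means working backward with an exercise test at every node.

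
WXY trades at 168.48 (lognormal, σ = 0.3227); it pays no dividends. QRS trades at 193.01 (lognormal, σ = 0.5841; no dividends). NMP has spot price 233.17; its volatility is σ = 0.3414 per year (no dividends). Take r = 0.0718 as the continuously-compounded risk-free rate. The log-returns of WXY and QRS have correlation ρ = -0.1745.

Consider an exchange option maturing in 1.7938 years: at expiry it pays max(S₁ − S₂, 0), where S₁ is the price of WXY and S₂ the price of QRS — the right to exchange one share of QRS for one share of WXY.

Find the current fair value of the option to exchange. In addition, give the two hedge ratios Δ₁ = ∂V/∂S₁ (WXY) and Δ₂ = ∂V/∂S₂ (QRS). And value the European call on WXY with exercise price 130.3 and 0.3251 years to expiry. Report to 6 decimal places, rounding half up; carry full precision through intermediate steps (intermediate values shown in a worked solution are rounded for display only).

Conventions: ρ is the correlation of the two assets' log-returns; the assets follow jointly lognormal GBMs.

exchange price = 54.845839
Δ1 = 0.631862
Δ2 = -0.267397
price(WXY call K=130.3) = 41.932276

σ_eff = √(σ₁² + σ₂² − 2ρσ₁σ₂) = √(0.3227² + 0.5841² − 2·-0.1745·0.3227·0.5841) = 0.714906
d₁ = (ln(S₁/S₂) + (q₂ − q₁ + σ_eff²/2)T) / (σ_eff√T) = (ln(168.48/193.01) + (0.0 − 0.0 + 0.255545)·1.7938) / 0.957494 = 0.336788
d₂ = d₁ − σ_eff√T = 0.336788 − 0.957494 = -0.620706
N(d₁) = 0.631862,  N(d₂) = 0.267397
V = S₁·e^{−q₁T}·N(d₁) − S₂·e^{−q₂T}·N(d₂) = 106.456043 − 51.610203 = 54.845839
Δ₁ = e^{−q₁T}·N(d₁) = 0.631862;  Δ₂ = −e^{−q₂T}·N(d₂) = -0.267397
[vanilla: WXY call K=130.3]
σ√T = 0.3227·√0.3251 = 0.183996
d₁ = (ln(S/K) + (r+σ²/2)T) / (σ√T) = (ln(168.48/130.3) + (0.0718+0.3227²/2)·0.3251) / 0.183996 = (0.256978 + 0.040269) / 0.183996 = 1.615511
d₂ = d₁ − σ√T = 1.615511 − 0.183996 = 1.431515
e^{−rT} = 0.976928
N(d₁) = 0.946900,  N(d₂) = 0.923859
price = S·N(d₁) − K·e^{−rT}·N(d₂) = 159.533706 − 117.601430 = 41.932276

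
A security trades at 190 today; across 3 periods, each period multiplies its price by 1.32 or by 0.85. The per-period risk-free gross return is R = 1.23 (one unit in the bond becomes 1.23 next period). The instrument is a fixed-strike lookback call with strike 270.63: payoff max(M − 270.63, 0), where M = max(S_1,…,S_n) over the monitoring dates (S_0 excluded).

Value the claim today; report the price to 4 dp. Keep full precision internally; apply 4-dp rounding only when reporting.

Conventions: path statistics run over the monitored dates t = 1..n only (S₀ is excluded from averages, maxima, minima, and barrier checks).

price = 52.7632

Set p* = 0.8085 (from d < R < u); the path-dependent value is the discounted p*-expectation over all price paths.
Enumerate all 2^3 = 8 price paths (U = up ×1.32, D = down ×0.85); each path with k up-moves has probability p*^k·(1−p*)^(3−k).
DDD: M=161.5000, payoff=0.0000, prob=0.007022
UDD: M=250.8000, payoff=0.0000, prob=0.029647
DUD: M=213.1800, payoff=0.0000, prob=0.029647
UUD: M=331.0560, payoff=60.4260, prob=0.125175
DDU: M=181.2030, payoff=0.0000, prob=0.029647
UDU: M=281.3976, payoff=10.7676, prob=0.125175
DUU: M=281.3976, payoff=10.7676, prob=0.125175
UUU: M=436.9939, payoff=166.3639, prob=0.528515
Price = Σ prob·payoff / R^3 = 98.185265 / 1.860867 = 52.7632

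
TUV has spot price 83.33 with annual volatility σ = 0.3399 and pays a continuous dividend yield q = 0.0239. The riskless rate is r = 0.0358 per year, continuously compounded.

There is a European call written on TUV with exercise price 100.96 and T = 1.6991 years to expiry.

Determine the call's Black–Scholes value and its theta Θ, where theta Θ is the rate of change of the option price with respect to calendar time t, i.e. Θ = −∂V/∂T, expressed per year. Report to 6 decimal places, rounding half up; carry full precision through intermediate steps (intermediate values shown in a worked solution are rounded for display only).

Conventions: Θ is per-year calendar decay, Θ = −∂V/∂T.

price = 8.963712
Θ = -4.197324

σ√T = 0.3399·√1.6991 = 0.443058
d₁ = (ln(S/K) + (r−q+σ²/2)T) / (σ√T) = (ln(83.33/100.96) + (0.0358−0.0239+0.3399²/2)·1.6991) / 0.443058 = (-0.191916 + 0.118370) / 0.443058 = -0.165997
d₂ = d₁ − σ√T = -0.165997 − 0.443058 = -0.609055
e^{−rT} = 0.940985
e^{−qT} = 0.960205
N(d₁) = 0.434080,  N(d₂) = 0.271244
Call price V = S·e^{−qT}·N(d₁) − K·e^{−rT}·N(d₂) = 34.732401 − 25.768689 = 8.963712
φ(d₁) = (1/√(2π))·e^{−d₁²/2} = 0.393484
Θ = −S·e^{−qT}·φ(d₁)·σ/(2√T) + q·S·e^{−qT}·N(d₁) − r·K·e^{−rT}·N(d₂) = −4.104910 + 0.830104 − 0.922519 = -4.197324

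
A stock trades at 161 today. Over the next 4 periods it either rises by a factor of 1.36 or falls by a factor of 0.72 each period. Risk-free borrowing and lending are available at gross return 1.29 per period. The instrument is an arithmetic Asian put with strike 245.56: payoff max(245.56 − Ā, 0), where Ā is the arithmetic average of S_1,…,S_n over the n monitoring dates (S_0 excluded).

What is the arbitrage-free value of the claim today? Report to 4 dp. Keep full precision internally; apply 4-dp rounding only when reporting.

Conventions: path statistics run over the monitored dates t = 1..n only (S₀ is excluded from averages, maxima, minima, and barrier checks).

Risk-neutral up-probability p* = (R−d)/(u−d) = (1.29−0.72)/(1.36−0.72) = 0.8906; the claim prices as the p*-weighted sum of path payoffs discounted by R^4.
Enumerate all 2^4 = 16 price paths (U = up ×1.36, D = down ×0.72); each path with k up-moves has probability p*^k·(1−p*)^(4−k).
DDDD: Ā=75.6856, payoff=169.8744, prob=0.000143
UDDD: Ā=142.9616, payoff=102.5984, prob=0.001165
DUDD: Ā=117.2016, payoff=128.3584, prob=0.001165
UUDD: Ā=221.3808, payoff=24.1792, prob=0.009489
DDUD: Ā=98.6544, payoff=146.9056, prob=0.001165
UDUD: Ā=186.3472, payoff=59.2128, prob=0.009489
DUUD: Ā=160.5872, payoff=84.9728, prob=0.009489
UUUD: Ā=303.3314, payoff=0.0000, prob=0.077269
DDDU: Ā=85.3004, payoff=160.2596, prob=0.001165
UDDU: Ā=161.1230, payoff=84.4370, prob=0.009489
DUDU: Ā=135.3630, payoff=110.1970, prob=0.009489
UUDU: Ā=255.6857, payoff=0.0000, prob=0.077269
DDUU: Ā=116.8158, payoff=128.7442, prob=0.009489
UDUU: Ā=220.6521, payoff=24.9079, prob=0.077269
DUUU: Ā=194.8921, payoff=50.6679, prob=0.077269
UUUU: Ā=368.1296, payoff=0.0000, prob=0.629187
Price = Σ prob·payoff / R^4 = 11.157235 / 2.769229 = 4.0290

price = 4.0290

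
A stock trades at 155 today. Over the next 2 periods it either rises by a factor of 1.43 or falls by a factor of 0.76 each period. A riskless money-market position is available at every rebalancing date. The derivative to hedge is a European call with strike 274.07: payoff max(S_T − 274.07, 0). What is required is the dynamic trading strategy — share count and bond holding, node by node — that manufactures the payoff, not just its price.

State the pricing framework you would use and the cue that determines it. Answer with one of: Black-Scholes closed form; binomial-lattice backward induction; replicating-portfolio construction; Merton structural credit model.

Key observation: the task asks for the hedge itself — share and bond holdings at every node of the 2-period tree on spot 155 with factors 1.43/0.76 — which is exactly what the replicating-portfolio construction produces.

framework: replicating-portfolio construction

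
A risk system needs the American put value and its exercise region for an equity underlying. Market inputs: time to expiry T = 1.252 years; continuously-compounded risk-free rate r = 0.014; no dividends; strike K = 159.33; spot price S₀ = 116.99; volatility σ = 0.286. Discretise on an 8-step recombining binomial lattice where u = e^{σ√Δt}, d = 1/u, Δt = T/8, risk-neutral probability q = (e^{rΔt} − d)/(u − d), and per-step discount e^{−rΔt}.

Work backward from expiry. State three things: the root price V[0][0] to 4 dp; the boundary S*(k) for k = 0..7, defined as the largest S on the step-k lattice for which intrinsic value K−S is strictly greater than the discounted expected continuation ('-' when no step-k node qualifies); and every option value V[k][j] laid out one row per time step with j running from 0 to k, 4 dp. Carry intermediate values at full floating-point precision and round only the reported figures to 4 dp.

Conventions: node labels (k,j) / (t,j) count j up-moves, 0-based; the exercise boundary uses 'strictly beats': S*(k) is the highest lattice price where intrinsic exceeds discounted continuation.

params: Δt=0.15650 u=1.11979 d=0.89302 q=0.48142 e^(-rΔt)=0.99781
t_8 payoffs: 112.0090 99.9927 84.9251 66.0314 42.3400 12.6326 0.0000 0.0000 0.0000
t_7: node(7,0) S=52.9896 payoff=106.3404 vs cont=105.9917 → 106.3404 [stop]  node(7,1) S=66.4453 payoff=92.8847 vs cont=92.5360 → 92.8847 [stop]  node(7,2) S=83.3179 payoff=76.0121 vs cont=75.6634 → 76.0121 [stop]  node(7,3) S=104.4749 payoff=54.8551 vs cont=54.5064 → 54.8551 [stop]  node(7,4) S=131.0043 payoff=28.3257 vs cont=27.9770 → 28.3257 [stop]  node(7,5) S=164.2704 payoff=0.0000 vs cont=6.5367 → 6.5367 [wait]  node(7,6) S=205.9838 payoff=0.0000 vs cont=0.0000 → 0.0000 [wait]  node(7,7) S=258.2896 payoff=0.0000 vs cont=0.0000 → 0.0000 [wait]  ⇒ S*(7)=131.0043
t_6: node(6,0) S=59.3373 payoff=99.9927 vs cont=99.6440 → 99.9927 [stop]  node(6,1) S=74.4049 payoff=84.9251 vs cont=84.5764 → 84.9251 [stop]  node(6,2) S=93.2986 payoff=66.0314 vs cont=65.6827 → 66.0314 [stop]  node(6,3) S=116.9900 payoff=42.3400 vs cont=41.9913 → 42.3400 [stop]  node(6,4) S=146.6974 payoff=12.6326 vs cont=17.7971 → 17.7971 [wait]  node(6,5) S=183.9485 payoff=0.0000 vs cont=3.3824 → 3.3824 [wait]  node(6,6) S=230.6588 payoff=0.0000 vs cont=0.0000 → 0.0000 [wait]  ⇒ S*(6)=116.9900
t_5: node(5,0) S=66.4453 payoff=92.8847 vs cont=92.5360 → 92.8847 [stop]  node(5,1) S=83.3179 payoff=76.0121 vs cont=75.6634 → 76.0121 [stop]  node(5,2) S=104.4749 payoff=54.8551 vs cont=54.5064 → 54.8551 [stop]  node(5,3) S=131.0043 payoff=28.3257 vs cont=30.4578 → 30.4578 [wait]  node(5,4) S=164.2704 payoff=0.0000 vs cont=10.8338 → 10.8338 [wait]  node(5,5) S=205.9838 payoff=0.0000 vs cont=1.7502 → 1.7502 [wait]  ⇒ S*(5)=104.4749
t_4: node(4,0) S=74.4049 payoff=84.9251 vs cont=84.5764 → 84.9251 [stop]  node(4,1) S=93.2986 payoff=66.0314 vs cont=65.6827 → 66.0314 [stop]  node(4,2) S=116.9900 payoff=42.3400 vs cont=43.0155 → 43.0155 [wait]  node(4,3) S=146.6974 payoff=12.6326 vs cont=20.9645 → 20.9645 [wait]  node(4,4) S=183.9485 payoff=0.0000 vs cont=6.4467 → 6.4467 [wait]  ⇒ S*(4)=93.2986
t_3: node(3,0) S=83.3179 payoff=76.0121 vs cont=75.6634 → 76.0121 [stop]  node(3,1) S=104.4749 payoff=54.8551 vs cont=54.8309 → 54.8551 [stop]  node(3,2) S=131.0043 payoff=28.3257 vs cont=32.3288 → 32.3288 [wait]  node(3,3) S=164.2704 payoff=0.0000 vs cont=13.9448 → 13.9448 [wait]  ⇒ S*(3)=104.4749
t_2: node(2,0) S=93.2986 payoff=66.0314 vs cont=65.6827 → 66.0314 [stop]  node(2,1) S=116.9900 payoff=42.3400 vs cont=43.9143 → 43.9143 [wait]  node(2,2) S=146.6974 payoff=12.6326 vs cont=23.4271 → 23.4271 [wait]  ⇒ S*(2)=93.2986
t_1: node(1,0) S=104.4749 payoff=54.8551 vs cont=55.2626 → 55.2626 [wait]  node(1,1) S=131.0043 payoff=28.3257 vs cont=33.9768 → 33.9768 [wait]  ⇒ S*(1)=-
t_0: node(0,0) S=116.9900 payoff=42.3400 vs cont=44.9168 → 44.9168 [wait]  ⇒ S*(0)=-

price = 44.9168
boundary = - - 93.2986 104.4749 93.2986 104.4749 116.9900 131.0043
tree:
44.9168
55.2626 33.9768
66.0314 43.9143 23.4271
76.0121 54.8551 32.3288 13.9448
84.9251 66.0314 43.0155 20.9645 6.4467
92.8847 76.0121 54.8551 30.4578 10.8338 1.7502
99.9927 84.9251 66.0314 42.3400 17.7971 3.3824 0.0000
106.3404 92.8847 76.0121 54.8551 28.3257 6.5367 0.0000 0.0000
112.0090 99.9927 84.9251 66.0314 42.3400 12.6326 0.0000 0.0000 0.0000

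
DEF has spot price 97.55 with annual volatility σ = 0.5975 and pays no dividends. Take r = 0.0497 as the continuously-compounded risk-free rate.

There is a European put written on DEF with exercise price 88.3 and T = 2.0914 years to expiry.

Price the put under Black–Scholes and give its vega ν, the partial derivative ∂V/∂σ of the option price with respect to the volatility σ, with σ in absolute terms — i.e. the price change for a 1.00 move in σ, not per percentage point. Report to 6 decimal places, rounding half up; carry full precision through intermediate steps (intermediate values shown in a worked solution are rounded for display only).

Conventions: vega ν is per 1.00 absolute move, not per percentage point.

σ√T = 0.5975·√2.0914 = 0.864085
d₁ = (ln(S/K) + (r+σ²/2)T) / (σ√T) = (ln(97.55/88.3) + (0.0497+0.5975²/2)·2.0914) / 0.864085 = (0.099625 + 0.477264) / 0.864085 = 0.667630
d₂ = d₁ − σ√T = 0.667630 − 0.864085 = -0.196455
e^{−rT} = 0.901277
N(−d₁) = 0.252185,  N(−d₂) = 0.577873
Put price V = K·e^{−rT}·N(−d₂) − S·N(−d₁) = 45.988731 − 24.600640 = 21.388091
φ(d₁) = (1/√(2π))·e^{−d₁²/2} = 0.319243
ν = S·φ(d₁)·√T = 45.036737

price = 21.388091
ν = 45.036737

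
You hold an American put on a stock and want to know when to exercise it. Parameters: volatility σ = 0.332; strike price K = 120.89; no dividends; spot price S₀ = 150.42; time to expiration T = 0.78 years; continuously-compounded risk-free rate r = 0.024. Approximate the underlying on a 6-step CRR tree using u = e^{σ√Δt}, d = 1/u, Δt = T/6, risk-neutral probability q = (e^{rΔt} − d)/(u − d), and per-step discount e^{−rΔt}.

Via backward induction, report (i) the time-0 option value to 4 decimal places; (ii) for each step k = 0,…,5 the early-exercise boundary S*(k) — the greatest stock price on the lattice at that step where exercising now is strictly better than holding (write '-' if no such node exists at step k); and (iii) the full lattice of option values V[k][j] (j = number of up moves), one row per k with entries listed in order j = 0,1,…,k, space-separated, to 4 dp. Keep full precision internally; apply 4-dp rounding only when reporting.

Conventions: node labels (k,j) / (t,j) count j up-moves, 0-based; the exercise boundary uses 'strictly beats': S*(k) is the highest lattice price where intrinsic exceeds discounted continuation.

Δt=0.13000  u=1.12716  d=0.88718  q=0.48313  discount=0.99688
step 6 (expiry): payoffs max(K−S,0) = 47.5427 27.7024 2.4954 0.0000 0.0000 0.0000 0.0000
step 5: (k=5,j=0): S=82.6744, K−S=38.2156, hold=37.8390 ⇒ V=38.2156 exercise | (k=5,j=1): S=105.0376, K−S=15.8524, hold=15.4758 ⇒ V=15.8524 exercise | (k=5,j=2): S=133.4500, K−S=0.0000, hold=1.2858 ⇒ V=1.2858 continue | (k=5,j=3): S=169.5479, K−S=0.0000, hold=0.0000 ⇒ V=0.0000 continue | (k=5,j=4): S=215.4102, K−S=0.0000, hold=0.0000 ⇒ V=0.0000 continue | (k=5,j=5): S=273.6782, K−S=0.0000, hold=0.0000 ⇒ V=0.0000 continue  boundary S*=105.0376
step 4: (k=4,j=0): S=93.1876, K−S=27.7024, hold=27.3259 ⇒ V=27.7024 exercise | (k=4,j=1): S=118.3946, K−S=2.4954, hold=8.7874 ⇒ V=8.7874 continue | (k=4,j=2): S=150.4200, K−S=0.0000, hold=0.6625 ⇒ V=0.6625 continue | (k=4,j=3): S=191.1082, K−S=0.0000, hold=0.0000 ⇒ V=0.0000 continue | (k=4,j=4): S=242.8026, K−S=0.0000, hold=0.0000 ⇒ V=0.0000 continue  boundary S*=93.1876
step 3: (k=3,j=0): S=105.0376, K−S=15.8524, hold=18.5062 ⇒ V=18.5062 continue | (k=3,j=1): S=133.4500, K−S=0.0000, hold=4.8469 ⇒ V=4.8469 continue | (k=3,j=2): S=169.5479, K−S=0.0000, hold=0.3414 ⇒ V=0.3414 continue | (k=3,j=3): S=215.4102, K−S=0.0000, hold=0.0000 ⇒ V=0.0000 continue  boundary S*=-
step 2: (k=2,j=0): S=118.3946, K−S=2.4954, hold=11.8698 ⇒ V=11.8698 continue | (k=2,j=1): S=150.4200, K−S=0.0000, hold=2.6618 ⇒ V=2.6618 continue | (k=2,j=2): S=191.1082, K−S=0.0000, hold=0.1759 ⇒ V=0.1759 continue  boundary S*=-
step 1: (k=1,j=0): S=133.4500, K−S=0.0000, hold=7.3980 ⇒ V=7.3980 continue | (k=1,j=1): S=169.5479, K−S=0.0000, hold=1.4562 ⇒ V=1.4562 continue  boundary S*=-
step 0: (k=0,j=0): S=150.4200, K−S=0.0000, hold=4.5133 ⇒ V=4.5133 continue  boundary S*=-

price = 4.5133
boundary = - - - - 93.1876 105.0376
tree:
4.5133
7.3980 1.4562
11.8698 2.6618 0.1759
18.5062 4.8469 0.3414 0.0000
27.7024 8.7874 0.6625 0.0000 0.0000
38.2156 15.8524 1.2858 0.0000 0.0000 0.0000
47.5427 27.7024 2.4954 0.0000 0.0000 0.0000 0.0000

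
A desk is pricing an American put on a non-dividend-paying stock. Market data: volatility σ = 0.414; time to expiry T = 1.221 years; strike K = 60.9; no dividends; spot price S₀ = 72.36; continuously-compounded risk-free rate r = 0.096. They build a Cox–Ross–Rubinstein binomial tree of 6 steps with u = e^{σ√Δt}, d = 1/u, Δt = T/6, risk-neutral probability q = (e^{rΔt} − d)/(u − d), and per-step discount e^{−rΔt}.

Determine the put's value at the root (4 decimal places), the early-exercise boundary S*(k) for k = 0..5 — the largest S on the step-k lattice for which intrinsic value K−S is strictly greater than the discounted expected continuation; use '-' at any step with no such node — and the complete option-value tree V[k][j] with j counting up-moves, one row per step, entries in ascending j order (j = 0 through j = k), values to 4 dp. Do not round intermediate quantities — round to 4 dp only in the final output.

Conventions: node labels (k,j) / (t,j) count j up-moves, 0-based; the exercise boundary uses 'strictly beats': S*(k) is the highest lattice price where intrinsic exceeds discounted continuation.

price = 5.1865
boundary = - - - 41.3212 34.2818 41.3212
tree:
5.1865
8.3581 2.2918
13.0480 4.1045 0.6112
19.5788 7.1798 1.2616 0.0000
26.6182 12.1525 2.6041 0.0000 0.0000
32.4583 19.5788 5.3749 0.0000 0.0000 0.0000
37.3035 26.6182 11.0940 0.0000 0.0000 0.0000 0.0000

Δt=0.20350  u=1.20534  d=0.82964  q=0.50596  discount=0.98065
step 6 (expiry): payoffs max(K−S,0) = 37.3035 26.6182 11.0940 0.0000 0.0000 0.0000 0.0000
step 5: (k=5,j=0): S=28.4417, K−S=32.4583, hold=31.2801 ⇒ V=32.4583 exercise | (k=5,j=1): S=41.3212, K−S=19.5788, hold=18.4006 ⇒ V=19.5788 exercise | (k=5,j=2): S=60.0330, K−S=0.8670, hold=5.3749 ⇒ V=5.3749 continue | (k=5,j=3): S=87.2182, K−S=0.0000, hold=0.0000 ⇒ V=0.0000 continue | (k=5,j=4): S=126.7139, K−S=0.0000, hold=0.0000 ⇒ V=0.0000 continue | (k=5,j=5): S=184.0948, K−S=0.0000, hold=0.0000 ⇒ V=0.0000 continue  boundary S*=41.3212
step 4: (k=4,j=0): S=34.2818, K−S=26.6182, hold=25.4400 ⇒ V=26.6182 exercise | (k=4,j=1): S=49.8060, K−S=11.0940, hold=12.1525 ⇒ V=12.1525 continue | (k=4,j=2): S=72.3600, K−S=0.0000, hold=2.6041 ⇒ V=2.6041 continue | (k=4,j=3): S=105.1274, K−S=0.0000, hold=0.0000 ⇒ V=0.0000 continue | (k=4,j=4): S=152.7330, K−S=0.0000, hold=0.0000 ⇒ V=0.0000 continue  boundary S*=34.2818
step 3: (k=3,j=0): S=41.3212, K−S=19.5788, hold=18.9258 ⇒ V=19.5788 exercise | (k=3,j=1): S=60.0330, K−S=0.8670, hold=7.1798 ⇒ V=7.1798 continue | (k=3,j=2): S=87.2182, K−S=0.0000, hold=1.2616 ⇒ V=1.2616 continue | (k=3,j=3): S=126.7139, K−S=0.0000, hold=0.0000 ⇒ V=0.0000 continue  boundary S*=41.3212
step 2: (k=2,j=0): S=49.8060, K−S=11.0940, hold=13.0480 ⇒ V=13.0480 continue | (k=2,j=1): S=72.3600, K−S=0.0000, hold=4.1045 ⇒ V=4.1045 continue | (k=2,j=2): S=105.1274, K−S=0.0000, hold=0.6112 ⇒ V=0.6112 continue  boundary S*=-
step 1: (k=1,j=0): S=60.0330, K−S=0.8670, hold=8.3581 ⇒ V=8.3581 continue | (k=1,j=1): S=87.2182, K−S=0.0000, hold=2.2918 ⇒ V=2.2918 continue  boundary S*=-
step 0: (k=0,j=0): S=72.3600, K−S=0.0000, hold=5.1865 ⇒ V=5.1865 continue  boundary S*=-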